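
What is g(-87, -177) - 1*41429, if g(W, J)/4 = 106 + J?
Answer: -41713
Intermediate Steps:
g(W, J) = 424 + 4*J (g(W, J) = 4*(106 + J) = 424 + 4*J)
g(-87, -177) - 1*41429 = (424 + 4*(-177)) - 1*41429 = (424 - 708) - 41429 = -284 - 41429 = -41713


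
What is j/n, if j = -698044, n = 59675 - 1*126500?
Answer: 698044/66825 ≈ 10.446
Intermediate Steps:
n = -66825 (n = 59675 - 126500 = -66825)
j/n = -698044/(-66825) = -698044*(-1/66825) = 698044/66825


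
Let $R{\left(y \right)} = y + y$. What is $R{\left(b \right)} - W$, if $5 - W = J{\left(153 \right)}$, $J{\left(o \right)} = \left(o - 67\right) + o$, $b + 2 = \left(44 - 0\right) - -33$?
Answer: $384$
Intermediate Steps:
$b = 75$ ($b = -2 + \left(\left(44 - 0\right) - -33\right) = -2 + \left(\left(44 + 0\right) + 33\right) = -2 + \left(44 + 33\right) = -2 + 77 = 75$)
$R{\left(y \right)} = 2 y$
$J{\left(o \right)} = -67 + 2 o$ ($J{\left(o \right)} = \left(-67 + o\right) + o = -67 + 2 o$)
$W = -234$ ($W = 5 - \left(-67 + 2 \cdot 153\right) = 5 - \left(-67 + 306\right) = 5 - 239 = -234$)
$R{\left(b \right)} - W = 2 \cdot 75 - -234 = 150 + 234 = 384$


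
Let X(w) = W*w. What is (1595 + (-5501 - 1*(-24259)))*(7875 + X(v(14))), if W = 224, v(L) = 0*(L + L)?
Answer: 160279875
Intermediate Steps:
v(L) = 0 (v(L) = 0*(2*L) = 0)
X(w) = 224*w
(1595 + (-5501 - 1*(-24259)))*(7875 + X(v(14))) = (1595 + (-5501 - 1*(-24259)))*(7875 + 224*0) = (1595 + (-5501 + 24259))*(7875 + 0) = (1595 + 18758)*7875 = 20353*7875 = 160279875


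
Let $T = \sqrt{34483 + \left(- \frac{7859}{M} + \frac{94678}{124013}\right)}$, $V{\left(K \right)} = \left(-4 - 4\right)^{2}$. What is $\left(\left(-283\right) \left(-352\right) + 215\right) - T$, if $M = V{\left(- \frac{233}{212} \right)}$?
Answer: $99831 - \frac{\sqrt{33820480489892053}}{992104} \approx 99646.0$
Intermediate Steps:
$V{\left(K \right)} = 64$ ($V{\left(K \right)} = \left(-8\right)^{2} = 64$)
$M = 64$
$T = \frac{\sqrt{33820480489892053}}{992104}$ ($T = \sqrt{34483 + \left(- \frac{7859}{64} + \frac{94678}{124013}\right)} = \sqrt{34483 - \frac{968558775}{7936832}} = \sqrt{\frac{272717219081}{7936832}} = \frac{\sqrt{33820480489892053}}{992104} \approx 185.37$)
$\left(\left(-283\right) \left(-352\right) + 215\right) - T = \left(\left(-283\right) \left(-352\right) + 215\right) - \frac{\sqrt{33820480489892053}}{992104} = \left(99616 + 215\right) - \frac{\sqrt{33820480489892053}}{992104} = 99831 - \frac{\sqrt{33820480489892053}}{992104}$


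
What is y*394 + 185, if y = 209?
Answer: 82531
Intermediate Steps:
y*394 + 185 = 209*394 + 185 = 82346 + 185 = 82531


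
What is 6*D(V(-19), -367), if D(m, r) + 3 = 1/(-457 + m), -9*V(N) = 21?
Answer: -12411/689 ≈ -18.013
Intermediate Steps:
V(N) = -7/3 (V(N) = -⅑*21 = -7/3)
D(m, r) = -3 + 1/(-457 + m)
6*D(V(-19), -367) = 6*((1372 - 3*(-7/3))/(-457 - 7/3)) = 6*((1372 + 7)/(-1378/3)) = 6*(-3/1378*1379) = 6*(-4137/1378) = -12411/689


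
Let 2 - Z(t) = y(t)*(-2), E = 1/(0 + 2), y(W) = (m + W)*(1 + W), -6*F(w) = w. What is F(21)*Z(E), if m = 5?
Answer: -259/4 ≈ -64.750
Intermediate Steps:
F(w) = -w/6
y(W) = (1 + W)*(5 + W) (y(W) = (5 + W)*(1 + W) = (1 + W)*(5 + W))
E = 1/2 ≈ 0.50000
Z(t) = 12 + 2*t**2 + 12*t (Z(t) = 2 - (5 + t**2 + 6*t)*(-2) = 2 - (-10 - 12*t - 2*t**2) = 2 + (10 + 2*t**2 + 12*t) = 12 + 2*t**2 + 12*t)
F(21)*Z(E) = (-1/6*21)*(12 + 2*(1/2)**2 + 12*(1/2)) = -7*(12 + 2*(1/4) + 6)/2 = -7*(12 + 1/2 + 6)/2 = -7/2*37/2 = -259/4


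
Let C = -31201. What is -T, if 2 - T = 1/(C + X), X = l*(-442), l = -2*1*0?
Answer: -62403/31201 ≈ -2.0000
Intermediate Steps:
l = 0 (l = -2*0 = 0)
X = 0 (X = 0*(-442) = 0)
T = 62403/31201 (T = 2 - 1/(-31201 + 0) = 2 - 1/(-31201) = 2 - 1*(-1/31201) = 2 + 1/31201 = 62403/31201 ≈ 2.0000)
-T = -1*62403/31201 = -62403/31201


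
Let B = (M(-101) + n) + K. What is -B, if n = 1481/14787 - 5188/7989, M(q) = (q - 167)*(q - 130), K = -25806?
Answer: -1421595021913/39377781 ≈ -36101.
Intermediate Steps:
M(q) = (-167 + q)*(-130 + q)
n = -21627749/39377781 (n = 1481*(1/14787) - 5188*1/7989 = 1481/14787 - 5188/7989 = -21627749/39377781 ≈ -0.54924)
B = 1421595021913/39377781 (B = ((21710 + (-101)² - 297*(-101)) - 21627749/39377781) - 25806 = ((21710 + 10201 + 29997) - 21627749/39377781) - 25806 = (61908 - 21627749/39377781) - 25806 = 2437778038399/39377781 - 25806 = 1421595021913/39377781 ≈ 36101.)
-B = -1*1421595021913/39377781 = -1421595021913/39377781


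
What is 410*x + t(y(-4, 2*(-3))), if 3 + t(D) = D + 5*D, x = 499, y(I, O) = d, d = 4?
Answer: 204611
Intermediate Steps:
y(I, O) = 4
t(D) = -3 + 6*D (t(D) = -3 + (D + 5*D) = -3 + 6*D)
410*x + t(y(-4, 2*(-3))) = 410*499 + (-3 + 6*4) = 204590 + (-3 + 24) = 204590 + 21 = 204611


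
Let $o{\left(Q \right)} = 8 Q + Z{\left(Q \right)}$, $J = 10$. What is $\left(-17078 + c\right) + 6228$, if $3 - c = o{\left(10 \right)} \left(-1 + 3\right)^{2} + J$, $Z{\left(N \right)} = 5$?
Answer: $-11197$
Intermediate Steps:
$o{\left(Q \right)} = 5 + 8 Q$ ($o{\left(Q \right)} = 8 Q + 5 = 5 + 8 Q$)
$c = -347$ ($c = 3 - \left(\left(5 + 8 \cdot 10\right) \left(-1 + 3\right)^{2} + 10\right) = 3 - \left(\left(5 + 80\right) 2^{2} + 10\right) = 3 - \left(85 \cdot 4 + 10\right) = 3 - \left(340 + 10\right) = 3 - 350 = -347$)
$\left(-17078 + c\right) + 6228 = \left(-17078 - 347\right) + 6228 = -17425 + 6228 = -11197$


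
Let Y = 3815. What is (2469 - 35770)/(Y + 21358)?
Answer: -33301/25173 ≈ -1.3229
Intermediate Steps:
(2469 - 35770)/(Y + 21358) = (2469 - 35770)/(3815 + 21358) = -33301/25173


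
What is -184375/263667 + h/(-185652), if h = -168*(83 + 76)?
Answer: -251726987/453243573 ≈ -0.55539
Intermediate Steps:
h = -26712 (h = -168*159 = -26712)
-184375/263667 + h/(-185652) = -184375/263667 - 26712/(-185652) = -184375*1/263667 - 26712*(-1/185652) = -184375/263667 + 742/5157 = -251726987/453243573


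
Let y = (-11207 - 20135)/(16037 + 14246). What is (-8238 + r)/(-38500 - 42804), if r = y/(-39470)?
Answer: 4923317155519/48590116446520 ≈ 0.10132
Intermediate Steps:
y = -31342/30283 ≈ -1.0350
r = 15671/597635005 (r = -31342/30283/(-39470) = -31342/30283*(-1/39470) = 15671/597635005 ≈ 2.6222e-5)
(-8238 + r)/(-38500 - 42804) = (-8238 + 15671/597635005)/(-38500 - 42804) = -4923317155519/597635005/(-81304) = -4923317155519/597635005*(-1/81304) = 4923317155519/48590116446520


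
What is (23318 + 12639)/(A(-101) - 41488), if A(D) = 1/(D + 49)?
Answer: -1869764/2157377 ≈ -0.86668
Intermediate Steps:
A(D) = 1/(49 + D)
(23318 + 12639)/(A(-101) - 41488) = (23318 + 12639)/(1/(49 - 101) - 41488) = 35957/(1/(-52) - 41488) = 35957/(-1/52 - 41488) = 35957/(-2157377/52) = 35957*(-52/2157377) = -1869764/2157377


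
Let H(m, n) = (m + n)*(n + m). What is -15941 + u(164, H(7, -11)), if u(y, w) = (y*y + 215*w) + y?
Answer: 14559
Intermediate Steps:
H(m, n) = (m + n)² (H(m, n) = (m + n)*(m + n) = (m + n)²)
u(y, w) = y + y² + 215*w (u(y, w) = (y² + 215*w) + y = y + y² + 215*w)
-15941 + u(164, H(7, -11)) = -15941 + (164 + 164² + 215*(7 - 11)²) = -15941 + (164 + 26896 + 215*(-4)²) = -15941 + (164 + 26896 + 215*16) = -15941 + (164 + 26896 + 3440) = -15941 + 30500 = 14559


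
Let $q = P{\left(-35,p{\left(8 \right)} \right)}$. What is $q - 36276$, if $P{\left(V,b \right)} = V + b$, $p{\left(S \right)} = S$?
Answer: $-36303$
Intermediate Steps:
$q = -27$ ($q = -35 + 8 = -27$)
$q - 36276 = -27 - 36276 = -36303$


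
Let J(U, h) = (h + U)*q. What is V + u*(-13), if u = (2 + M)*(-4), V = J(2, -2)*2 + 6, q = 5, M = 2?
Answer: 214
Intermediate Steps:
J(U, h) = 5*U + 5*h (J(U, h) = (h + U)*5 = (U + h)*5 = 5*U + 5*h)
V = 6 (V = (5*2 + 5*(-2))*2 + 6 = (10 - 10)*2 + 6 = 0*2 + 6 = 0 + 6 = 6)
u = -16 (u = (2 + 2)*(-4) = 4*(-4) = -16)
V + u*(-13) = 6 - 16*(-13) = 6 + 208 = 214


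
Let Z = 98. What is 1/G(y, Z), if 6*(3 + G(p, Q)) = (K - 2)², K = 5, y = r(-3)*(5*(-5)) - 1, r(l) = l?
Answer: -⅔ ≈ -0.66667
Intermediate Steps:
y = 74 (y = -15*(-5) - 1 = -3*(-25) - 1 = 75 - 1 = 74)
G(p, Q) = -3/2 (G(p, Q) = -3 + (5 - 2)²/6 = -3 + (⅙)*3² = -3 + (⅙)*9 = -3 + 3/2 = -3/2)
1/G(y, Z) = 1/(-3/2) = -⅔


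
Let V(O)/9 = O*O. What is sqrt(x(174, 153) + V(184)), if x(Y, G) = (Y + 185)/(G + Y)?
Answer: sqrt(32581811409)/327 ≈ 552.00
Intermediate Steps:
x(Y, G) = (185 + Y)/(G + Y)
V(O) = 9*O**2 (V(O) = 9*(O*O) = 9*O**2)
sqrt(x(174, 153) + V(184)) = sqrt((185 + 174)/(153 + 174) + 9*184**2) = sqrt(359/327 + 9*33856) = sqrt((1/327)*359 + 304704) = sqrt(359/327 + 304704) = sqrt(99638567/327) = sqrt(32581811409)/327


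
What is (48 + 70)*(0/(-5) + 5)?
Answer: 590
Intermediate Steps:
(48 + 70)*(0/(-5) + 5) = 118*(-1/5*0 + 5) = 118*(0 + 5) = 118*5 = 590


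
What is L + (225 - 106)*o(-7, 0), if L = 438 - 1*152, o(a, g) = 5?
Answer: 881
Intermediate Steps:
L = 286 (L = 438 - 152 = 286)
L + (225 - 106)*o(-7, 0) = 286 + (225 - 106)*5 = 286 + 119*5 = 286 + 595 = 881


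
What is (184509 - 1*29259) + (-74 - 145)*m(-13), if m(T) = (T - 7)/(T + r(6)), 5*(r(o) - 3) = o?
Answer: 1702275/11 ≈ 1.5475e+5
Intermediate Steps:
r(o) = 3 + o/5
m(T) = (-7 + T)/(21/5 + T) (m(T) = (T - 7)/(T + (3 + (1/5)*6)) = (-7 + T)/(T + (3 + 6/5)) = (-7 + T)/(T + 21/5) = (-7 + T)/(21/5 + T))
(184509 - 1*29259) + (-74 - 145)*m(-13) = (184509 - 1*29259) + (-74 - 145)*(5*(-7 - 13)/(21 + 5*(-13))) = (184509 - 29259) - 1095*(-20)/(21 - 65) = 155250 - 1095*(-20)/(-44) = 155250 - 1095*(-1)*(-20)/44 = 155250 - 219*25/11 = 155250 - 5475/11 = 1702275/11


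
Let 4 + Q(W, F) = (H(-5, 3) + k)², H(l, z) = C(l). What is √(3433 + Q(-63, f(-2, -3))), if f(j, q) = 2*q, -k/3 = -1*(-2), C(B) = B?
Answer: 5*√142 ≈ 59.582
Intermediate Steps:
H(l, z) = l
k = -6 (k = -(-3)*(-2) = -3*2 = -6)
Q(W, F) = 117 (Q(W, F) = -4 + (-5 - 6)² = -4 + (-11)² = -4 + 121 = 117)
√(3433 + Q(-63, f(-2, -3))) = √(3433 + 117) = √3550 = 5*√142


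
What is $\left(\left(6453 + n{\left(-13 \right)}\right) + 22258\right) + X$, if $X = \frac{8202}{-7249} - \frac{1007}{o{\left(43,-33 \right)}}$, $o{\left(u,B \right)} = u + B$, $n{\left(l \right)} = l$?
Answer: $\frac{2072936257}{72490} \approx 28596.0$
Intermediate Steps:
$o{\left(u,B \right)} = B + u$
$X = - \frac{7381763}{72490}$ ($X = \frac{8202}{-7249} - \frac{1007}{-33 + 43} = 8202 \left(- \frac{1}{7249}\right) - \frac{1007}{10} = - \frac{8202}{7249} - \frac{1007}{10} = - \frac{7381763}{72490} \approx -101.83$)
$\left(\left(6453 + n{\left(-13 \right)}\right) + 22258\right) + X = \left(\left(6453 - 13\right) + 22258\right) - \frac{7381763}{72490} = \left(6440 + 22258\right) - \frac{7381763}{72490} = 28698 - \frac{7381763}{72490} = \frac{2072936257}{72490}$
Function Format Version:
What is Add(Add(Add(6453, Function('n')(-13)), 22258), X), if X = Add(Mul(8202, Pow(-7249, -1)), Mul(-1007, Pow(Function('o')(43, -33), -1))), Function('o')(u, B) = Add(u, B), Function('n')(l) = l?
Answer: Rational(2072936257, 72490) ≈ 28596.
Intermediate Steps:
Function('o')(u, B) = Add(B, u)
X = Rational(-7381763, 72490) (X = Add(Mul(8202, Pow(-7249, -1)), Mul(-1007, Pow(Add(-33, 43), -1))) = Add(Mul(8202, Rational(-1, 7249)), Mul(-1007, Pow(10, -1))) = Add(Rational(-8202, 7249), Mul(-1007, Rational(1, 10))) = Add(Rational(-8202, 7249), Rational(-1007, 10)) = Rational(-7381763, 72490) ≈ -101.83)
Add(Add(Add(6453, Function('n')(-13)), 22258), X) = Add(Add(Add(6453, -13), 22258), Rational(-7381763, 72490)) = Add(Add(6440, 22258), Rational(-7381763, 72490)) = Add(28698, Rational(-7381763, 72490)) = Rational(2072936257, 72490)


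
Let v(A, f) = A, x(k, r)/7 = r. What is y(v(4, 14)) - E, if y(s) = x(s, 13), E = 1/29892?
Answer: 2720171/29892 ≈ 91.000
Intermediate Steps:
x(k, r) = 7*r
E = 1/29892 ≈ 3.3454e-5
y(s) = 91 (y(s) = 7*13 = 91)
y(v(4, 14)) - E = 91 - 1*1/29892 = 91 - 1/29892 = 2720171/29892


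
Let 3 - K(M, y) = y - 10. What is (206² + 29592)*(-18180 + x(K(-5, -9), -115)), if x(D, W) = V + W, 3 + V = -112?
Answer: -1326035480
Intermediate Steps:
V = -115 (V = -3 - 112 = -115)
K(M, y) = 13 - y (K(M, y) = 3 - (y - 10) = 3 - (-10 + y) = 3 + (10 - y) = 13 - y)
x(D, W) = -115 + W
(206² + 29592)*(-18180 + x(K(-5, -9), -115)) = (206² + 29592)*(-18180 + (-115 - 115)) = (42436 + 29592)*(-18180 - 230) = 72028*(-18410) = -1326035480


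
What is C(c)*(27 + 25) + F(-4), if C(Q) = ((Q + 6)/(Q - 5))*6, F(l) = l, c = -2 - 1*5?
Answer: 22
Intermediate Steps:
c = -7 (c = -2 - 5 = -7)
C(Q) = 6*(6 + Q)/(-5 + Q) (C(Q) = ((6 + Q)/(-5 + Q))*6 = 6*(6 + Q)/(-5 + Q))
C(c)*(27 + 25) + F(-4) = (6*(6 - 7)/(-5 - 7))*(27 + 25) - 4 = (6*(-1)/(-12))*52 - 4 = (6*(-1/12)*(-1))*52 - 4 = (½)*52 - 4 = 26 - 4 = 22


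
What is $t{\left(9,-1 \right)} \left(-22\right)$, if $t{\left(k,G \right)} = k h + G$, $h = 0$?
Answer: $22$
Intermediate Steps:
$t{\left(k,G \right)} = G$ ($t{\left(k,G \right)} = k 0 + G = 0 + G = G$)
$t{\left(9,-1 \right)} \left(-22\right) = \left(-1\right) \left(-22\right) = 22$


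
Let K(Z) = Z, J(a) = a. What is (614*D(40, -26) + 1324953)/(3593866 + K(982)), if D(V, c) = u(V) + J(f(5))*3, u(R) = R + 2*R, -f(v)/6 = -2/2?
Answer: 1409685/3594848 ≈ 0.39214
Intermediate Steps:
f(v) = 6 (f(v) = -(-12)/2 = -6*(-1) = 6)
u(R) = 3*R
D(V, c) = 18 + 3*V (D(V, c) = 3*V + 6*3 = 3*V + 18 = 18 + 3*V)
(614*D(40, -26) + 1324953)/(3593866 + K(982)) = (614*(18 + 3*40) + 1324953)/(3593866 + 982) = (614*(18 + 120) + 1324953)/3594848 = (614*138 + 1324953)*(1/3594848) = (84732 + 1324953)*(1/3594848) = 1409685*(1/3594848) = 1409685/3594848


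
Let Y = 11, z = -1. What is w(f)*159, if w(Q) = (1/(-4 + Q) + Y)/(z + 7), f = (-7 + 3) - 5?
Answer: 3763/13 ≈ 289.46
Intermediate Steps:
f = -9 (f = -4 - 5 = -9)
w(Q) = 11/6 + 1/(6*(-4 + Q)) (w(Q) = (1/(-4 + Q) + 11)/(-1 + 7) = (11 + 1/(-4 + Q))/6 = (11 + 1/(-4 + Q))*(⅙) = 11/6 + 1/(6*(-4 + Q)))
w(f)*159 = ((-43 + 11*(-9))/(6*(-4 - 9)))*159 = ((⅙)*(-43 - 99)/(-13))*159 = ((⅙)*(-1/13)*(-142))*159 = (71/39)*159 = 3763/13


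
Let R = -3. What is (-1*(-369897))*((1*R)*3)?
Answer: -3329073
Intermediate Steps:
(-1*(-369897))*((1*R)*3) = (-1*(-369897))*((1*(-3))*3) = 369897*(-3*3) = 369897*(-9) = -3329073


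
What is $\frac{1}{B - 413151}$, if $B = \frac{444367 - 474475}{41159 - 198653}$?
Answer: $- \frac{26249}{10844795581} \approx -2.4204 \cdot 10^{-6}$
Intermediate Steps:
$B = \frac{5018}{26249}$ ($B = - \frac{30108}{-157494} = \left(-30108\right) \left(- \frac{1}{157494}\right) = \frac{5018}{26249} \approx 0.19117$)
$\frac{1}{B - 413151} = \frac{1}{\frac{5018}{26249} - 413151} = \frac{1}{- \frac{10844795581}{26249}} = - \frac{26249}{10844795581}$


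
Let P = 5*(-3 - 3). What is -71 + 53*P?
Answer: -1661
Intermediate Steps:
P = -30 (P = 5*(-6) = -30)
-71 + 53*P = -71 + 53*(-30) = -71 - 1590 = -1661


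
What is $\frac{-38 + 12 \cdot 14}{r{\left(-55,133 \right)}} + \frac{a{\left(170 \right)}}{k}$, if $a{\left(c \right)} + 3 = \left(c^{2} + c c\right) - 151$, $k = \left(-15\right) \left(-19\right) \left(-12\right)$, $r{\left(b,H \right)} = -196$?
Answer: $- \frac{38629}{2205} \approx -17.519$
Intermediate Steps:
$k = -3420$ ($k = 285 \left(-12\right) = -3420$)
$a{\left(c \right)} = -154 + 2 c^{2}$ ($a{\left(c \right)} = -3 - \left(151 - c^{2} - c c\right) = -3 + \left(\left(c^{2} + c^{2}\right) - 151\right) = -3 + \left(2 c^{2} - 151\right) = -3 + \left(-151 + 2 c^{2}\right) = -154 + 2 c^{2}$)
$\frac{-38 + 12 \cdot 14}{r{\left(-55,133 \right)}} + \frac{a{\left(170 \right)}}{k} = \frac{-38 + 12 \cdot 14}{-196} + \frac{-154 + 2 \cdot 170^{2}}{-3420} = \left(-38 + 168\right) \left(- \frac{1}{196}\right) + \left(-154 + 2 \cdot 28900\right) \left(- \frac{1}{3420}\right) = 130 \left(- \frac{1}{196}\right) + \left(-154 + 57800\right) \left(- \frac{1}{3420}\right) = - \frac{65}{98} + 57646 \left(- \frac{1}{3420}\right) = - \frac{65}{98} - \frac{1517}{90} = - \frac{38629}{2205}$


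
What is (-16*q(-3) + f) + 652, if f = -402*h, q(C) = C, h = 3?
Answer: -506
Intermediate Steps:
f = -1206 (f = -402*3 = -1206)
(-16*q(-3) + f) + 652 = (-16*(-3) - 1206) + 652 = (48 - 1206) + 652 = -1158 + 652 = -506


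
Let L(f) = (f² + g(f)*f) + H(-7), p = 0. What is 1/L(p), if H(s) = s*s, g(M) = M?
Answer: 1/49 ≈ 0.020408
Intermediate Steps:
H(s) = s²
L(f) = 49 + 2*f² (L(f) = (f² + f*f) + (-7)² = (f² + f²) + 49 = 2*f² + 49 = 49 + 2*f²)
1/L(p) = 1/(49 + 2*0²) = 1/(49 + 2*0) = 1/(49 + 0) = 1/49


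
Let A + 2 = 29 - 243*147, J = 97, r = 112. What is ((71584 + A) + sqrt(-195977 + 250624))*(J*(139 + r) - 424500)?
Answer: -14361491170 - 400153*sqrt(54647) ≈ -1.4455e+10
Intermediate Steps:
A = -35694 (A = -2 + (29 - 243*147) = -2 + (29 - 35721) = -2 - 35692 = -35694)
((71584 + A) + sqrt(-195977 + 250624))*(J*(139 + r) - 424500) = ((71584 - 35694) + sqrt(-195977 + 250624))*(97*(139 + 112) - 424500) = (35890 + sqrt(54647))*(97*251 - 424500) = (35890 + sqrt(54647))*(24347 - 424500) = (35890 + sqrt(54647))*(-400153) = -14361491170 - 400153*sqrt(54647)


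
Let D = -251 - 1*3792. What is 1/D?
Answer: -1/4043 ≈ -0.00024734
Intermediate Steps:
D = -4043 (D = -251 - 3792 = -4043)
1/D = 1/(-4043) = -1/4043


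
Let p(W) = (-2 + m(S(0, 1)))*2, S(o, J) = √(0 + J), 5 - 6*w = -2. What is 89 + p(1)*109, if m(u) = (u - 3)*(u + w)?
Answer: -3875/3 ≈ -1291.7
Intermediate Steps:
w = 7/6 (w = ⅚ - ⅙*(-2) = ⅚ + ⅓ = 7/6 ≈ 1.1667)
S(o, J) = √J
m(u) = (-3 + u)*(7/6 + u) (m(u) = (u - 3)*(u + 7/6) = (-3 + u)*(7/6 + u))
p(W) = -38/3 (p(W) = (-2 + (-7/2 + (√1)² - 11*√1/6))*2 = (-2 + (-7/2 + 1² - 11/6*1))*2 = (-2 + (-7/2 + 1 - 11/6))*2 = (-2 - 13/3)*2 = -19/3*2 = -38/3)
89 + p(1)*109 = 89 - 38/3*109 = 89 - 4142/3 = -3875/3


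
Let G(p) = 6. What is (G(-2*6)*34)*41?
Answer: 8364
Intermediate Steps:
(G(-2*6)*34)*41 = (6*34)*41 = 204*41 = 8364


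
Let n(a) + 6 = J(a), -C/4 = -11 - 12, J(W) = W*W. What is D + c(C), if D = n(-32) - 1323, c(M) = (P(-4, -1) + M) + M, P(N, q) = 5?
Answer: -116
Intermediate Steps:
J(W) = W**2
C = 92 (C = -4*(-11 - 12) = -4*(-23) = 92)
n(a) = -6 + a**2
c(M) = 5 + 2*M (c(M) = (5 + M) + M = 5 + 2*M)
D = -305 (D = (-6 + (-32)**2) - 1323 = (-6 + 1024) - 1323 = 1018 - 1323 = -305)
D + c(C) = -305 + (5 + 2*92) = -305 + (5 + 184) = -305 + 189 = -116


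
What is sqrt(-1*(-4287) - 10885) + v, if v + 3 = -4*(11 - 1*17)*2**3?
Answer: 189 + I*sqrt(6598) ≈ 189.0 + 81.228*I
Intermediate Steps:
v = 189 (v = -3 - 4*(11 - 1*17)*2**3 = -3 - 4*(11 - 17)*8 = -3 - 4*(-6)*8 = -3 + 24*8 = -3 + 192 = 189)
sqrt(-1*(-4287) - 10885) + v = sqrt(-1*(-4287) - 10885) + 189 = sqrt(4287 - 10885) + 189 = sqrt(-6598) + 189 = I*sqrt(6598) + 189 = 189 + I*sqrt(6598)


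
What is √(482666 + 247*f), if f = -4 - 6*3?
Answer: 4*√29827 ≈ 690.82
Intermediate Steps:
f = -22 (f = -4 - 18 = -22)
√(482666 + 247*f) = √(482666 + 247*(-22)) = √(482666 - 5434) = √477232 = 4*√29827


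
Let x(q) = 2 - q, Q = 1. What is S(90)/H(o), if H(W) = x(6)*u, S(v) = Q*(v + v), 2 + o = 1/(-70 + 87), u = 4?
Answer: -45/4 ≈ -11.250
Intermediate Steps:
o = -33/17 (o = -2 + 1/(-70 + 87) = -2 + 1/17 = -33/17 ≈ -1.9412)
S(v) = 2*v (S(v) = 1*(v + v) = 1*(2*v) = 2*v)
H(W) = -16 (H(W) = (2 - 1*6)*4 = (2 - 6)*4 = -4*4 = -16)
S(90)/H(o) = (2*90)/(-16) = 180*(-1/16) = -45/4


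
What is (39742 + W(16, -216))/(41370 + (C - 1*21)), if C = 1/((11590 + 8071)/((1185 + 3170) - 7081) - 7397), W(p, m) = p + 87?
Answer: 804226818135/834583375441 ≈ 0.96363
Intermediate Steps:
W(p, m) = 87 + p
C = -2726/20183883 (C = 1/(19661/(4355 - 7081) - 7397) = 1/(19661/(-2726) - 7397) = 1/(19661*(-1/2726) - 7397) = 1/(-19661/2726 - 7397) = 1/(-20183883/2726) = -2726/20183883 ≈ -0.00013506)
(39742 + W(16, -216))/(41370 + (C - 1*21)) = (39742 + (87 + 16))/(41370 + (-2726/20183883 - 1*21)) = (39742 + 103)/(41370 + (-2726/20183883 - 21)) = 39845/(41370 - 423864269/20183883) = 39845/(834583375441/20183883) = 39845*(20183883/834583375441) = 804226818135/834583375441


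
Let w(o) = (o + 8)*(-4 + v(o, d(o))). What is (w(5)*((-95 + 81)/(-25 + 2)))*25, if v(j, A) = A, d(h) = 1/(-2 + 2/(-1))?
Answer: -38675/46 ≈ -840.76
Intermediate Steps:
d(h) = -¼ (d(h) = 1/(-2 + 2*(-1)) = 1/(-2 - 2) = 1/(-4) = -¼)
w(o) = -34 - 17*o/4 (w(o) = (o + 8)*(-4 - ¼) = (8 + o)*(-17/4) = -34 - 17*o/4)
(w(5)*((-95 + 81)/(-25 + 2)))*25 = ((-34 - 17/4*5)*((-95 + 81)/(-25 + 2)))*25 = ((-34 - 85/4)*(-14/(-23)))*25 = -(-1547)*(-1)/(2*23)*25 = -221/4*14/23*25 = -1547/46*25 = -38675/46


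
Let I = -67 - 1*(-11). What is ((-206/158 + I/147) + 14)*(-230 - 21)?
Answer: -5128181/1659 ≈ -3091.1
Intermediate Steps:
I = -56 (I = -67 + 11 = -56)
((-206/158 + I/147) + 14)*(-230 - 21) = ((-206/158 - 56/147) + 14)*(-230 - 21) = ((-206*1/158 - 56*1/147) + 14)*(-251) = ((-103/79 - 8/21) + 14)*(-251) = (-2795/1659 + 14)*(-251) = (20431/1659)*(-251) = -5128181/1659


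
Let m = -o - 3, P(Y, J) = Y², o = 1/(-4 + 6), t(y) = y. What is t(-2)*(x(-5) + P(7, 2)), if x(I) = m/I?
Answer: -497/5 ≈ -99.400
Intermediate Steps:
o = ½ (o = 1/2 = ½ ≈ 0.50000)
m = -7/2 (m = -1*½ - 3 = -½ - 3 = -7/2 ≈ -3.5000)
x(I) = -7/(2*I)
t(-2)*(x(-5) + P(7, 2)) = -2*(-7/2/(-5) + 7²) = -2*(-7/2*(-⅕) + 49) = -2*(7/10 + 49) = -2*497/10 = -497/5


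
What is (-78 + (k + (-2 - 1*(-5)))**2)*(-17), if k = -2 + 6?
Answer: 493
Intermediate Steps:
k = 4
(-78 + (k + (-2 - 1*(-5)))**2)*(-17) = (-78 + (4 + (-2 - 1*(-5)))**2)*(-17) = (-78 + (4 + (-2 + 5))**2)*(-17) = (-78 + (4 + 3)**2)*(-17) = (-78 + 7**2)*(-17) = (-78 + 49)*(-17) = -29*(-17) = 493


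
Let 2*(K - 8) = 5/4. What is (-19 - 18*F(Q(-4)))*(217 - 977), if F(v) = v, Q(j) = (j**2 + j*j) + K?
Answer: 570190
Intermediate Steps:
K = 69/8 (K = 8 + (5/4)/2 = 8 + (5*(1/4))/2 = 8 + (1/2)*(5/4) = 8 + 5/8 = 69/8 ≈ 8.6250)
Q(j) = 69/8 + 2*j**2 (Q(j) = (j**2 + j*j) + 69/8 = (j**2 + j**2) + 69/8 = 2*j**2 + 69/8 = 69/8 + 2*j**2)
(-19 - 18*F(Q(-4)))*(217 - 977) = (-19 - 18*(69/8 + 2*(-4)**2))*(217 - 977) = (-19 - 18*(69/8 + 2*16))*(-760) = (-19 - 18*(69/8 + 32))*(-760) = (-19 - 18*325/8)*(-760) = (-19 - 2925/4)*(-760) = -3001/4*(-760) = 570190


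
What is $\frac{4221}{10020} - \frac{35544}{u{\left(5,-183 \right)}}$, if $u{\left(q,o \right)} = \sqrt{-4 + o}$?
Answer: $\frac{1407}{3340} + \frac{35544 i \sqrt{187}}{187} \approx 0.42126 + 2599.2 i$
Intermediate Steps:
$\frac{4221}{10020} - \frac{35544}{u{\left(5,-183 \right)}} = \frac{4221}{10020} - \frac{35544}{\sqrt{-4 - 183}} = 4221 \cdot \frac{1}{10020} - \frac{35544}{\sqrt{-187}} = \frac{1407}{3340} - \frac{35544}{i \sqrt{187}} = \frac{1407}{3340} - 35544 \left(- \frac{i \sqrt{187}}{187}\right) = \frac{1407}{3340} + \frac{35544 i \sqrt{187}}{187}$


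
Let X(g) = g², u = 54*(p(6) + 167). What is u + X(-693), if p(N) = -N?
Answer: 488943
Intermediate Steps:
u = 8694 (u = 54*(-1*6 + 167) = 54*(-6 + 167) = 54*161 = 8694)
u + X(-693) = 8694 + (-693)² = 8694 + 480249 = 488943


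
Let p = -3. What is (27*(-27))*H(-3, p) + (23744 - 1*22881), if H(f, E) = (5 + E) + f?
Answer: 1592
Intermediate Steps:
H(f, E) = 5 + E + f
(27*(-27))*H(-3, p) + (23744 - 1*22881) = (27*(-27))*(5 - 3 - 3) + (23744 - 1*22881) = -729*(-1) + (23744 - 22881) = 729 + 863 = 1592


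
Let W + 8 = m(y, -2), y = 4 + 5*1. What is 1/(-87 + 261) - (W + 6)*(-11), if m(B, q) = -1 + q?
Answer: -9569/174 ≈ -54.994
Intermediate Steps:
y = 9 (y = 4 + 5 = 9)
W = -11 (W = -8 + (-1 - 2) = -8 - 3 = -11)
1/(-87 + 261) - (W + 6)*(-11) = 1/(-87 + 261) - (-11 + 6)*(-11) = 1/174 - (-5)*(-11) = 1/174 - 1*55 = 1/174 - 55 = -9569/174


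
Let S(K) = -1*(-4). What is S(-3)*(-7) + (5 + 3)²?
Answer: 36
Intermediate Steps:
S(K) = 4
S(-3)*(-7) + (5 + 3)² = 4*(-7) + (5 + 3)² = -28 + 8² = -28 + 64 = 36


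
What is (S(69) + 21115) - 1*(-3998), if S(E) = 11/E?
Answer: 1732808/69 ≈ 25113.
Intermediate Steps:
(S(69) + 21115) - 1*(-3998) = (11/69 + 21115) - 1*(-3998) = (11*(1/69) + 21115) + 3998 = (11/69 + 21115) + 3998 = 1456946/69 + 3998 = 1732808/69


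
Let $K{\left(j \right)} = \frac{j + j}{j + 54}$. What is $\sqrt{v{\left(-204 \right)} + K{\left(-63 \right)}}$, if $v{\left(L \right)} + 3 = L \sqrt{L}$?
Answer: $\sqrt{11 - 408 i \sqrt{51}} \approx 38.241 - 38.097 i$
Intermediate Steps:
$v{\left(L \right)} = -3 + L^{\frac{3}{2}}$ ($v{\left(L \right)} = -3 + L \sqrt{L} = -3 + L^{\frac{3}{2}}$)
$K{\left(j \right)} = \frac{2 j}{54 + j}$
$\sqrt{v{\left(-204 \right)} + K{\left(-63 \right)}} = \sqrt{\left(-3 + \left(-204\right)^{\frac{3}{2}}\right) + 2 \left(-63\right) \frac{1}{54 - 63}} = \sqrt{\left(-3 - 408 i \sqrt{51}\right) + 2 \left(-63\right) \frac{1}{-9}} = \sqrt{\left(-3 - 408 i \sqrt{51}\right) + 2 \left(-63\right) \left(- \frac{1}{9}\right)} = \sqrt{\left(-3 - 408 i \sqrt{51}\right) + 14} = \sqrt{11 - 408 i \sqrt{51}}$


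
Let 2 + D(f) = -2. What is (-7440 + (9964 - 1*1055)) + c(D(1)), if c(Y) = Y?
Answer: 1465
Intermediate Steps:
D(f) = -4 (D(f) = -2 - 2 = -4)
(-7440 + (9964 - 1*1055)) + c(D(1)) = (-7440 + (9964 - 1*1055)) - 4 = (-7440 + (9964 - 1055)) - 4 = (-7440 + 8909) - 4 = 1469 - 4 = 1465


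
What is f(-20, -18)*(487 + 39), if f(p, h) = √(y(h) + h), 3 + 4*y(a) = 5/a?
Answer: 263*I*√2710/6 ≈ 2281.9*I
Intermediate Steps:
y(a) = -¾ + 5/(4*a) (y(a) = -¾ + (5/a)/4 = -¾ + 5/(4*a))
f(p, h) = √(h + (5 - 3*h)/(4*h)) (f(p, h) = √((5 - 3*h)/(4*h) + h) = √(h + (5 - 3*h)/(4*h)))
f(-20, -18)*(487 + 39) = (√(-3 + 4*(-18) + 5/(-18))/2)*(487 + 39) = (√(-3 - 72 + 5*(-1/18))/2)*526 = (√(-3 - 72 - 5/18)/2)*526 = (√(-1355/18)/2)*526 = ((I*√2710/6)/2)*526 = (I*√2710/12)*526 = 263*I*√2710/6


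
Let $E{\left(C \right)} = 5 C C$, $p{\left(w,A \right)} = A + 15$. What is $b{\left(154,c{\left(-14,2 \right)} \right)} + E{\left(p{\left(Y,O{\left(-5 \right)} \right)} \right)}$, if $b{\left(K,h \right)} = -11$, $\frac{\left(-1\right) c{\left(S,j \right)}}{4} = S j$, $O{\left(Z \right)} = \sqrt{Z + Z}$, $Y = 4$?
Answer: $1064 + 150 i \sqrt{10} \approx 1064.0 + 474.34 i$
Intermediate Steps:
$O{\left(Z \right)} = \sqrt{2} \sqrt{Z}$ ($O{\left(Z \right)} = \sqrt{2 Z} = \sqrt{2} \sqrt{Z}$)
$c{\left(S,j \right)} = - 4 S j$
$p{\left(w,A \right)} = 15 + A$
$E{\left(C \right)} = 5 C^{2}$
$b{\left(154,c{\left(-14,2 \right)} \right)} + E{\left(p{\left(Y,O{\left(-5 \right)} \right)} \right)} = -11 + 5 \left(15 + \sqrt{2} \sqrt{-5}\right)^{2} = -11 + 5 \left(15 + \sqrt{2} i \sqrt{5}\right)^{2} = -11 + 5 \left(15 + i \sqrt{10}\right)^{2}$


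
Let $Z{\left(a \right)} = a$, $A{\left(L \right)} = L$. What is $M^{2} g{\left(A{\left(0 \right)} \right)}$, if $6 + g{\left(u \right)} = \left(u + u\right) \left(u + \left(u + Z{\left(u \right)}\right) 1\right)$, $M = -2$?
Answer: $-24$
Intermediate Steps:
$g{\left(u \right)} = -6 + 6 u^{2}$ ($g{\left(u \right)} = -6 + \left(u + u\right) \left(u + \left(u + u\right) 1\right) = -6 + 2 u \left(u + 2 u 1\right) = -6 + 2 u \left(u + 2 u\right) = -6 + 2 u 3 u = -6 + 6 u^{2}$)
$M^{2} g{\left(A{\left(0 \right)} \right)} = \left(-2\right)^{2} \left(-6 + 6 \cdot 0^{2}\right) = 4 \left(-6 + 6 \cdot 0\right) = 4 \left(-6 + 0\right) = 4 \left(-6\right) = -24$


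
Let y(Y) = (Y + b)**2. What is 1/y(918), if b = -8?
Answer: 1/828100 ≈ 1.2076e-6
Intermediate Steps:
y(Y) = (-8 + Y)**2 (y(Y) = (Y - 8)**2 = (-8 + Y)**2)
1/y(918) = 1/((-8 + 918)**2) = 1/(910**2) = 1/828100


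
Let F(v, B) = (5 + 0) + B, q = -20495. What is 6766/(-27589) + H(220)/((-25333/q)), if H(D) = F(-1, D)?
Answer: 2703230251/14870471 ≈ 181.79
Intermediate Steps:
F(v, B) = 5 + B
H(D) = 5 + D
6766/(-27589) + H(220)/((-25333/q)) = 6766/(-27589) + (5 + 220)/((-25333/(-20495))) = 6766*(-1/27589) + 225/((-25333*(-1/20495))) = -6766/27589 + 225/(25333/20495) = -6766/27589 + 225*(20495/25333) = -6766/27589 + 4611375/25333 = 2703230251/14870471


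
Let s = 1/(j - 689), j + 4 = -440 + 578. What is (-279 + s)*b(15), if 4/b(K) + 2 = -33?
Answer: 619384/19425 ≈ 31.886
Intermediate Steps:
j = 134 (j = -4 + (-440 + 578) = -4 + 138 = 134)
b(K) = -4/35 (b(K) = 4/(-2 - 33) = 4/(-35) = 4*(-1/35) = -4/35)
s = -1/555 (s = 1/(134 - 689) = 1/(-555) = -1/555 ≈ -0.0018018)
(-279 + s)*b(15) = (-279 - 1/555)*(-4/35) = -154846/555*(-4/35) = 619384/19425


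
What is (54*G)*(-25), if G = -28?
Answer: 37800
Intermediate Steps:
(54*G)*(-25) = (54*(-28))*(-25) = -1512*(-25) = 37800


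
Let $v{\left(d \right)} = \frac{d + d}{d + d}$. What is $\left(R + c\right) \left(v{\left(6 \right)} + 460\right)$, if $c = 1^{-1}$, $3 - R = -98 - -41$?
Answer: $28121$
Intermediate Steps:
$R = 60$ ($R = 3 - \left(-98 - -41\right) = 3 - \left(-98 + 41\right) = 3 - -57 = 3 + 57 = 60$)
$v{\left(d \right)} = 1$ ($v{\left(d \right)} = \frac{2 d}{2 d} = 2 d \frac{1}{2 d} = 1$)
$c = 1$
$\left(R + c\right) \left(v{\left(6 \right)} + 460\right) = \left(60 + 1\right) \left(1 + 460\right) = 61 \cdot 461 = 28121$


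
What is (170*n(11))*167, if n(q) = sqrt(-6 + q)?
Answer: 28390*sqrt(5) ≈ 63482.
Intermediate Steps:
(170*n(11))*167 = (170*sqrt(-6 + 11))*167 = (170*sqrt(5))*167 = 28390*sqrt(5)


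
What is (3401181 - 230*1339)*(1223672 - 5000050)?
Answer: -11681133969758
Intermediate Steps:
(3401181 - 230*1339)*(1223672 - 5000050) = (3401181 - 307970)*(-3776378) = 3093211*(-3776378) = -11681133969758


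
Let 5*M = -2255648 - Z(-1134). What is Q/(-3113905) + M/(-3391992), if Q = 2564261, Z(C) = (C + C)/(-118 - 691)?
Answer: -1475044913729827/2136233436661710 ≈ -0.69049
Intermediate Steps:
Z(C) = -2*C/809 (Z(C) = (2*C)/(-809) = (2*C)*(-1/809) = -2*C/809)
M = -364964300/809 (M = (-2255648 - (-2)*(-1134)/809)/5 = (-2255648 - 1*2268/809)/5 = (-2255648 - 2268/809)/5 = (⅕)*(-1824821500/809) = -364964300/809 ≈ -4.5113e+5)
Q/(-3113905) + M/(-3391992) = 2564261/(-3113905) - 364964300/809/(-3391992) = 2564261*(-1/3113905) - 364964300/809*(-1/3391992) = -2564261/3113905 + 91241075/686030382 = -1475044913729827/2136233436661710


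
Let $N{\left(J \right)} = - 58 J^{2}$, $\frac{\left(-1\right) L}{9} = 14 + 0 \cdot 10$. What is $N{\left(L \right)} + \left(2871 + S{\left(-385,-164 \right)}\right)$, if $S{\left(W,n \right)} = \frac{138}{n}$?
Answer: $- \frac{75270903}{82} \approx -9.1794 \cdot 10^{5}$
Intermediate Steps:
$L = -126$ ($L = - 9 \left(14 + 0 \cdot 10\right) = - 9 \left(14 + 0\right) = \left(-9\right) 14 = -126$)
$N{\left(L \right)} + \left(2871 + S{\left(-385,-164 \right)}\right) = - 58 \left(-126\right)^{2} + \left(2871 + \frac{138}{-164}\right) = \left(-58\right) 15876 + \left(2871 + 138 \left(- \frac{1}{164}\right)\right) = -920808 + \left(2871 - \frac{69}{82}\right) = -920808 + \frac{235353}{82} = - \frac{75270903}{82}$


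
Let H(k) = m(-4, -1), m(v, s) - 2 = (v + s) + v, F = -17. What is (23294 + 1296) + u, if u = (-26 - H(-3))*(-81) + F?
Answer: 26112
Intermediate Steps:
m(v, s) = 2 + s + 2*v (m(v, s) = 2 + ((v + s) + v) = 2 + ((s + v) + v) = 2 + (s + 2*v) = 2 + s + 2*v)
H(k) = -7 (H(k) = 2 - 1 + 2*(-4) = 2 - 1 - 8 = -7)
u = 1522 (u = (-26 - 1*(-7))*(-81) - 17 = (-26 + 7)*(-81) - 17 = -19*(-81) - 17 = 1539 - 17 = 1522)
(23294 + 1296) + u = (23294 + 1296) + 1522 = 24590 + 1522 = 26112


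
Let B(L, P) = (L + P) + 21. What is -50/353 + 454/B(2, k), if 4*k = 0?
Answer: 159112/8119 ≈ 19.597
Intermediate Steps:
k = 0 (k = (¼)*0 = 0)
B(L, P) = 21 + L + P
-50/353 + 454/B(2, k) = -50/353 + 454/(21 + 2 + 0) = -50*1/353 + 454/23 = -50/353 + 454*(1/23) = -50/353 + 454/23 = 159112/8119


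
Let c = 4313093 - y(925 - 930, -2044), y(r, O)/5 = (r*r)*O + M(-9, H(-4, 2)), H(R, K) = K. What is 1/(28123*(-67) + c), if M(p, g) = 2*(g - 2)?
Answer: 1/2684352 ≈ 3.7253e-7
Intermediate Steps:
M(p, g) = -4 + 2*g (M(p, g) = 2*(-2 + g) = -4 + 2*g)
y(r, O) = 5*O*r² (y(r, O) = 5*((r*r)*O + (-4 + 2*2)) = 5*(r²*O + (-4 + 4)) = 5*(O*r² + 0) = 5*(O*r²) = 5*O*r²)
c = 4568593 (c = 4313093 - 5*(-2044)*(925 - 930)² = 4313093 - 5*(-2044)*(-5)² = 4313093 - 5*(-2044)*25 = 4313093 - 1*(-255500) = 4313093 + 255500 = 4568593)
1/(28123*(-67) + c) = 1/(28123*(-67) + 4568593) = 1/(-1884241 + 4568593) = 1/2684352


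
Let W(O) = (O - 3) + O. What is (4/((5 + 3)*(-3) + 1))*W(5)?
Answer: -28/23 ≈ -1.2174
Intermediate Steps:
W(O) = -3 + 2*O (W(O) = (-3 + O) + O = -3 + 2*O)
(4/((5 + 3)*(-3) + 1))*W(5) = (4/((5 + 3)*(-3) + 1))*(-3 + 2*5) = (4/(8*(-3) + 1))*(-3 + 10) = (4/(-24 + 1))*7 = (4/(-23))*7 = (4*(-1/23))*7 = -4/23*7 = -28/23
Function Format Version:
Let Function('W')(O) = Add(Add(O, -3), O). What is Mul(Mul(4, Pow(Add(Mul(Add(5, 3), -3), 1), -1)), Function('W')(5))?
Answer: Rational(-28, 23) ≈ -1.2174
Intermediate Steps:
Function('W')(O) = Add(-3, Mul(2, O)) (Function('W')(O) = Add(Add(-3, O), O) = Add(-3, Mul(2, O)))
Mul(Mul(4, Pow(Add(Mul(Add(5, 3), -3), 1), -1)), Function('W')(5)) = Mul(Mul(4, Pow(Add(Mul(Add(5, 3), -3), 1), -1)), Add(-3, Mul(2, 5))) = Mul(Mul(4, Pow(Add(Mul(8, -3), 1), -1)), Add(-3, 10)) = Mul(Mul(4, Pow(Add(-24, 1), -1)), 7) = Mul(Mul(4, Pow(-23, -1)), 7) = Mul(Mul(4, Rational(-1, 23)), 7) = Mul(Rational(-4, 23), 7) = Rational(-28, 23)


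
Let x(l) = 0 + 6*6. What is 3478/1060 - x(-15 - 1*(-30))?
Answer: -17341/530 ≈ -32.719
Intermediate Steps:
x(l) = 36 (x(l) = 0 + 36 = 36)
3478/1060 - x(-15 - 1*(-30)) = 3478/1060 - 1*36 = 3478*(1/1060) - 36 = 1739/530 - 36 = -17341/530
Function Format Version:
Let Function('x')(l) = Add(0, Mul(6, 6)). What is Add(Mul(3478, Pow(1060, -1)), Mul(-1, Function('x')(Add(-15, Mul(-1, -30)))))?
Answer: Rational(-17341, 530) ≈ -32.719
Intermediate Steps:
Function('x')(l) = 36 (Function('x')(l) = Add(0, 36) = 36)
Add(Mul(3478, Pow(1060, -1)), Mul(-1, Function('x')(Add(-15, Mul(-1, -30))))) = Add(Mul(3478, Pow(1060, -1)), Mul(-1, 36)) = Add(Mul(3478, Rational(1, 1060)), -36) = Add(Rational(1739, 530), -36) = Rational(-17341, 530)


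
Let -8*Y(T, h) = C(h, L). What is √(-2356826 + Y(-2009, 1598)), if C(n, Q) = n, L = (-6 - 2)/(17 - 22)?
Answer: 3*I*√1047567/2 ≈ 1535.3*I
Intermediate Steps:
L = 8/5 (L = -8/(-5) = -8*(-⅕) = 8/5 ≈ 1.6000)
Y(T, h) = -h/8
√(-2356826 + Y(-2009, 1598)) = √(-2356826 - ⅛*1598) = √(-2356826 - 799/4) = √(-9428103/4) = 3*I*√1047567/2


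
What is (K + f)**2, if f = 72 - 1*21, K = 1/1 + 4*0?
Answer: 2704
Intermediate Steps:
K = 1 (K = 1 + 0 = 1)
f = 51 (f = 72 - 21 = 51)
(K + f)**2 = (1 + 51)**2 = 52**2 = 2704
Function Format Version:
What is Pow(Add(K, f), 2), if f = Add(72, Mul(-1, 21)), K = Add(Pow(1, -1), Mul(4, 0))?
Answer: 2704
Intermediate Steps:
K = 1 (K = Add(1, 0) = 1)
f = 51 (f = Add(72, -21) = 51)
Pow(Add(K, f), 2) = Pow(Add(1, 51), 2) = Pow(52, 2) = 2704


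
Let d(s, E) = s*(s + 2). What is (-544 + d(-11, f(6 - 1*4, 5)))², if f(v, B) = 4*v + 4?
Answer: 198025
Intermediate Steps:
f(v, B) = 4 + 4*v
d(s, E) = s*(2 + s)
(-544 + d(-11, f(6 - 1*4, 5)))² = (-544 - 11*(2 - 11))² = (-544 - 11*(-9))² = (-544 + 99)² = (-445)² = 198025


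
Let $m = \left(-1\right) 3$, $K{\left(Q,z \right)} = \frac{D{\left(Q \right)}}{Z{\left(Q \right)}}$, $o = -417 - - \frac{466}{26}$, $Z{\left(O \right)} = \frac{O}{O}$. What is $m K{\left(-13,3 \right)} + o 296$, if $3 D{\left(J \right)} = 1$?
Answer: $- \frac{1535661}{13} \approx -1.1813 \cdot 10^{5}$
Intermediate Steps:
$D{\left(J \right)} = \frac{1}{3}$ ($D{\left(J \right)} = \frac{1}{3} \cdot 1 = \frac{1}{3}$)
$Z{\left(O \right)} = 1$
$o = - \frac{5188}{13}$ ($o = -417 - \left(-466\right) \frac{1}{26} = -417 - - \frac{233}{13} = -417 + \frac{233}{13} = - \frac{5188}{13} \approx -399.08$)
$K{\left(Q,z \right)} = \frac{1}{3}$ ($K{\left(Q,z \right)} = \frac{1}{3 \cdot 1} = \frac{1}{3} \cdot 1 = \frac{1}{3}$)
$m = -3$
$m K{\left(-13,3 \right)} + o 296 = \left(-3\right) \frac{1}{3} - \frac{1535648}{13} = -1 - \frac{1535648}{13} = - \frac{1535661}{13}$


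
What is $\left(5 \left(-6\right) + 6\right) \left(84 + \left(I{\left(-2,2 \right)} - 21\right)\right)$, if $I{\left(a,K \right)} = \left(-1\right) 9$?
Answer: $-1296$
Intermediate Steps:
$I{\left(a,K \right)} = -9$
$\left(5 \left(-6\right) + 6\right) \left(84 + \left(I{\left(-2,2 \right)} - 21\right)\right) = \left(5 \left(-6\right) + 6\right) \left(84 - 30\right) = \left(-30 + 6\right) \left(84 - 30\right) = - 24 \left(84 - 30\right) = \left(-24\right) 54 = -1296$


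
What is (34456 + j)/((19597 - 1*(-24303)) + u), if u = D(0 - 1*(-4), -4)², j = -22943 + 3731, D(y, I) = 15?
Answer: 15244/44125 ≈ 0.34547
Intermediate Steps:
j = -19212
u = 225 (u = 15² = 225)
(34456 + j)/((19597 - 1*(-24303)) + u) = (34456 - 19212)/((19597 - 1*(-24303)) + 225) = 15244/((19597 + 24303) + 225) = 15244/(43900 + 225) = 15244/44125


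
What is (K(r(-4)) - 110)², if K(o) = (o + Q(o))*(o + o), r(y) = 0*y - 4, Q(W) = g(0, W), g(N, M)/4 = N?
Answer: 6084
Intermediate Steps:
g(N, M) = 4*N
Q(W) = 0 (Q(W) = 4*0 = 0)
r(y) = -4 (r(y) = 0 - 4 = -4)
K(o) = 2*o² (K(o) = (o + 0)*(o + o) = o*(2*o) = 2*o²)
(K(r(-4)) - 110)² = (2*(-4)² - 110)² = (2*16 - 110)² = (32 - 110)² = (-78)² = 6084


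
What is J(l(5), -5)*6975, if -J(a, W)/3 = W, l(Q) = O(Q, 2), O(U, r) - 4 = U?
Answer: 104625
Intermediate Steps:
O(U, r) = 4 + U
l(Q) = 4 + Q
J(a, W) = -3*W
J(l(5), -5)*6975 = -3*(-5)*6975 = 15*6975 = 104625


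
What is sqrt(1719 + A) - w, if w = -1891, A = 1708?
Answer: 1891 + sqrt(3427) ≈ 1949.5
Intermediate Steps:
sqrt(1719 + A) - w = sqrt(1719 + 1708) - 1*(-1891) = sqrt(3427) + 1891 = 1891 + sqrt(3427)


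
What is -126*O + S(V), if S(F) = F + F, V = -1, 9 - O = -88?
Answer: -12224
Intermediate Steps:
O = 97 (O = 9 - 1*(-88) = 9 + 88 = 97)
S(F) = 2*F
-126*O + S(V) = -126*97 + 2*(-1) = -12222 - 2 = -12224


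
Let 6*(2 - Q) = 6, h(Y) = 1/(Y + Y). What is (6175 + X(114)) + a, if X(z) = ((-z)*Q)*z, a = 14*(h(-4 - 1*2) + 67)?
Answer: -35305/6 ≈ -5884.2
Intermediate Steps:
h(Y) = 1/(2*Y)
Q = 1 (Q = 2 - ⅙*6 = 2 - 1 = 1)
a = 5621/6 (a = 14*(1/(2*(-4 - 1*2)) + 67) = 14*(1/(2*(-4 - 2)) + 67) = 14*((½)/(-6) + 67) = 14*((½)*(-⅙) + 67) = 14*(-1/12 + 67) = 14*(803/12) = 5621/6 ≈ 936.83)
X(z) = -z² (X(z) = (-z*1)*z = (-z)*z = -z²)
(6175 + X(114)) + a = (6175 - 1*114²) + 5621/6 = (6175 - 1*12996) + 5621/6 = (6175 - 12996) + 5621/6 = -6821 + 5621/6 = -35305/6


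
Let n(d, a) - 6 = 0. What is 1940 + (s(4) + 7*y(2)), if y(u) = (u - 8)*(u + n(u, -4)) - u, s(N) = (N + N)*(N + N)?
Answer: 1654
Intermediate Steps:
n(d, a) = 6 (n(d, a) = 6 + 0 = 6)
s(N) = 4*N² (s(N) = (2*N)*(2*N) = 4*N²)
y(u) = -u + (-8 + u)*(6 + u) (y(u) = (u - 8)*(u + 6) - u = (-8 + u)*(6 + u) - u = -u + (-8 + u)*(6 + u))
1940 + (s(4) + 7*y(2)) = 1940 + (4*4² + 7*(-48 + 2² - 3*2)) = 1940 + (4*16 + 7*(-48 + 4 - 6)) = 1940 + (64 + 7*(-50)) = 1940 + (64 - 350) = 1940 - 286 = 1654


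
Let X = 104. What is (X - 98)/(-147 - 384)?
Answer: -2/177 ≈ -0.011299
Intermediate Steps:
(X - 98)/(-147 - 384) = (104 - 98)/(-147 - 384) = 6/(-531) = 6*(-1/531) = -2/177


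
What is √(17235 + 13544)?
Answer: √30779 ≈ 175.44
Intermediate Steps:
√(17235 + 13544) = √30779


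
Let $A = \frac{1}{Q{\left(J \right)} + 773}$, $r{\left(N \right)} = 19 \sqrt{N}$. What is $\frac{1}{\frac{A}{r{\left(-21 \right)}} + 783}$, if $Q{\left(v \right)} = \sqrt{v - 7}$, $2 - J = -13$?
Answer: $\frac{399 \left(773 + 2 \sqrt{2}\right)}{241498341 + 624834 \sqrt{2} - i \sqrt{21}} \approx 0.0012771 + 2.4146 \cdot 10^{-11} i$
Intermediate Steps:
$J = 15$ ($J = 2 - -13 = 2 + 13 = 15$)
$Q{\left(v \right)} = \sqrt{-7 + v}$
$A = \frac{1}{773 + 2 \sqrt{2}}$ ($A = \frac{1}{\sqrt{-7 + 15} + 773} = \frac{1}{\sqrt{8} + 773} = \frac{1}{2 \sqrt{2} + 773} = \frac{1}{773 + 2 \sqrt{2}} \approx 0.0012889$)
$\frac{1}{\frac{A}{r{\left(-21 \right)}} + 783} = \frac{1}{\frac{\frac{773}{597521} - \frac{2 \sqrt{2}}{597521}}{19 \sqrt{-21}} + 783} = \frac{1}{\frac{\frac{773}{597521} - \frac{2 \sqrt{2}}{597521}}{19 i \sqrt{21}} + 783} = \frac{1}{\left(\frac{773}{597521} - \frac{2 \sqrt{2}}{597521}\right) \left(- \frac{i \sqrt{21}}{399}\right) + 783} = \frac{1}{- \frac{i \sqrt{21} \left(\frac{773}{597521} - \frac{2 \sqrt{2}}{597521}\right)}{399} + 783} = \frac{1}{783 - \frac{i \sqrt{21} \left(\frac{773}{597521} - \frac{2 \sqrt{2}}{597521}\right)}{399}}$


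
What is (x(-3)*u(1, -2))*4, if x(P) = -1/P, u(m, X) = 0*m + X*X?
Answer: 16/3 ≈ 5.3333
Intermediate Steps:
u(m, X) = X² (u(m, X) = 0 + X² = X²)
(x(-3)*u(1, -2))*4 = (-1/(-3)*(-2)²)*4 = (-1*(-⅓)*4)*4 = ((⅓)*4)*4 = (4/3)*4 = 16/3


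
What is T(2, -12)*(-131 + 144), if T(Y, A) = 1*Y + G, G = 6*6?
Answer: 494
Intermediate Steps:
G = 36
T(Y, A) = 36 + Y (T(Y, A) = 1*Y + 36 = Y + 36 = 36 + Y)
T(2, -12)*(-131 + 144) = (36 + 2)*(-131 + 144) = 38*13 = 494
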